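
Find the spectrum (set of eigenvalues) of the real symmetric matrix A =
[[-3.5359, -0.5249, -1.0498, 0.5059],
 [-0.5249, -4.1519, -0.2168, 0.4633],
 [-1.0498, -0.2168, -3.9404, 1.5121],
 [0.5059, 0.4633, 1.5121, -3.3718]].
sigma(A) ≈ {-6, -4, -3, -2}

A is real symmetric, so its spectrum consists of real eigenvalues. Expanding the characteristic polynomial of the displayed matrix gives
  det(λ I - A) = p(λ) = λ^4 + (15)λ^3 + (80)λ^2 + (180)λ + (144).
Solving p(λ) = 0 yields eigenvalues ≈ -6, -4, -3, -2. (A is shown rounded to 4 decimals, so these recover the underlying integer eigenvalues to within that precision.)
Verification: the trace of A = -15 equals the sum of eigenvalues -15, and det(A) ≈ 144.0010 matches the eigenvalue product 144.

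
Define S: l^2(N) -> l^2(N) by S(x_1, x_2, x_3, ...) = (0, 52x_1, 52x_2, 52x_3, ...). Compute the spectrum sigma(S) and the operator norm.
sigma(S) = closed disk {z in C : |z| ≤ 52}; ||S|| = 52

Note S = 52·U where U is the unit right shift (U x)_k = x_{k-1} (with x_0 := 0); so ||S|| = 52||U|| and sigma(S) = 52·sigma(U). ||S x||^2 = sum_{k≥1} |52x_k|^2 = 2704||x||^2, so ||S|| = 52 and sigma(S) ⊂ {|z| ≤ 52}. For any |lambda| < 52, the equation (S - lambda I) x = 0 forces x_1 = 0, then 52x_k = lambda x_{k+1} ⇒ x = 0, so S has no eigenvalues. But (S - lambda I) is not surjective for |lambda| < 52: solving (S - lambda I) x = e_1 would require x_n proportional to (lambda/52)^(-n), which is not in l^2. So every |lambda| < 52 lies in the residual spectrum. The boundary |lambda| = 52 is in the approximate point spectrum (the spectrum is closed). Hence sigma(S) is the closed disk of radius 52.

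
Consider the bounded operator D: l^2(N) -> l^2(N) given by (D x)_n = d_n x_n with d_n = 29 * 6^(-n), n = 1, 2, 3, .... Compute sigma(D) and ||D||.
sigma(D) = {29 * 6^(-n) : n ≥ 1} ∪ {0}; ||D|| = 29/6

A bounded diagonal operator on l^2 with diagonal entries d_n has spectrum equal to the closure of {d_n : n ≥ 1}: every d_n is an eigenvalue (with eigenvector e_n), so {d_n} ⊂ sigma(D); the spectrum is closed, so its closure is too; and for lambda not in the closure, (D - lambda I) has bounded inverse (the diagonal entries 1/(d_n - lambda) are bounded). For our sequence d_n = 29 * 6^(-n), n = 1, 2, 3, ...:
  - {d_n} = {29 * 6^(-n) : n ≥ 1}; the only limit point is 0
  - closure = {29 * 6^(-n) : n ≥ 1} ∪ {0}
For the norm: a diagonal operator has ||D|| = sup_n |d_n|. Here d_n = 29 * 6^(-n) is positive and decreasing, so sup_n |d_n| = d_1 = 29/6. So ||D|| = 29/6.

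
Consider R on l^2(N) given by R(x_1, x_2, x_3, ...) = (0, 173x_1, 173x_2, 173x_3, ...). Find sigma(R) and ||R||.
sigma(R) = closed disk {z in C : |z| ≤ 173}; ||R|| = 173

Note R = 173·U where U is the unit right shift (U x)_k = x_{k-1} (with x_0 := 0); so ||R|| = 173||U|| and sigma(R) = 173·sigma(U). ||R x||^2 = sum_{k≥1} |173x_k|^2 = 29929||x||^2, so ||R|| = 173 and sigma(R) ⊂ {|z| ≤ 173}. For any |lambda| < 173, the equation (R - lambda I) x = 0 forces x_1 = 0, then 173x_k = lambda x_{k+1} ⇒ x = 0, so R has no eigenvalues. But (R - lambda I) is not surjective for |lambda| < 173: solving (R - lambda I) x = e_1 would require x_n proportional to (lambda/173)^(-n), which is not in l^2. So every |lambda| < 173 lies in the residual spectrum. The boundary |lambda| = 173 is in the approximate point spectrum (the spectrum is closed). Hence sigma(R) is the closed disk of radius 173.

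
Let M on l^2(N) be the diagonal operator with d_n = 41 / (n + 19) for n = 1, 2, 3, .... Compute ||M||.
||M|| = 41/20 (attained at n = 1)

For M diagonal, ||M|| = sup_n |d_n| = sup_n 41/(n + 19). This is positive and strictly decreasing in n, so the supremum is attained at n = 1: d_1 = 41/(1 + 19) = 41/20. Hence ||M|| = 41/20.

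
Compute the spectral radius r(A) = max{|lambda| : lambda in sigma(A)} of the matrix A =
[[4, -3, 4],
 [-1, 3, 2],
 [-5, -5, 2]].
r(A) ≈ 5.7519

The eigenvalues of A are the roots of its characteristic polynomial. With M = A (coefficients from the trace, the sum of principal 2x2 minors, and det A):
  p(λ) = det(λ I - M) = λ^3 - 9λ^2 + 53λ - 168.
No integer candidate from the rational root theorem (±divisors of 168) is a root, so the roots are irrational. The cubic discriminant is Δ = -177467 < 0, so there is one real root and a complex-conjugate pair. p(5) = -3 and p(6) = 42 have opposite signs, so a root lies in (5, 6); Newton's method refines it to λ ≈ 5.078. Dividing out (λ - (5.078)) leaves approximately λ^2 - 3.922λ + 33.0841. For λ^2 - 3.922λ + 33.0841 the discriminant is -116.9539. It is negative, so the remaining roots are the complex-conjugate pair λ ≈ 1.961 ± 5.4073i. Their product equals the constant term, so |λ|^2 ≈ 33.0841 and |λ| ≈ 5.7519.
Thus the eigenvalues (to 4 decimals) are 5.078 (modulus 5.078); 1.961 ± 5.4073i (modulus 5.7519). The spectral radius is the largest modulus: r(A) ≈ 5.7519. (Cross-check: r(A) ≤ ||A||_2 ≈ 7.472; equality holds whenever A is normal, though it can also hold for some non-normal A.)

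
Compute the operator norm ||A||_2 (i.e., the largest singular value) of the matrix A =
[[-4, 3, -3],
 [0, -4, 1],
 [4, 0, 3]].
||A||_2 ≈ 7.6987 (= sqrt(largest eigenvalue of A^T A))

||A||_2 = sigma_max(A) = sqrt(lambda_max(A^T A)). Form the symmetric matrix M = A^T A =
[[32, -12, 24],
 [-12, 25, -13],
 [24, -13, 19]].
Its characteristic polynomial (trace, sum of principal 2x2 minors, determinant of M give the coefficients) is
  p(λ) = det(λ I - M) = λ^3 - 76λ^2 + 994λ - 144.
No integer candidate from the rational root theorem (±divisors of 144) is a root, so the roots are irrational. The cubic discriminant is Δ = 1720864800 > 0, so there are three distinct real roots. p(0) = -144 and p(1) = 775 have opposite signs, so a root lies in (0, 1); Newton's method refines it to λ ≈ 0.1465. p(16) = 400 and p(17) = -297 have opposite signs, so a root lies in (16, 17); Newton's method refines it to λ ≈ 16.5831. p(59) = -675 and p(60) = 1896 have opposite signs, so a root lies in (59, 60); Newton's method refines it to λ ≈ 59.2704. Check (Vieta): the three roots sum to 76, matching tr M = 76.
So the eigenvalues of A^T A are ≈ 0.1465, 16.5831, 59.2704 (all ≥ 0, as they must be for A^T A). The largest is λ_max ≈ 59.2704, hence ||A||_2 = sqrt(λ_max) ≈ 7.6987.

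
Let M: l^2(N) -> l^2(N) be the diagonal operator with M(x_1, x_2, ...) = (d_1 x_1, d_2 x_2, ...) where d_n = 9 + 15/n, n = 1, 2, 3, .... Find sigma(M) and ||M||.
sigma(M) = {9 + 15/n : n ≥ 1} ∪ {9}; ||M|| = 24

A bounded diagonal operator on l^2 with diagonal entries d_n has spectrum equal to the closure of {d_n : n ≥ 1}: every d_n is an eigenvalue (with eigenvector e_n), so {d_n} ⊂ sigma(M); the spectrum is closed, so its closure is too; and for lambda not in the closure, (M - lambda I) has bounded inverse (the diagonal entries 1/(d_n - lambda) are bounded). For our sequence d_n = 9 + 15/n, n = 1, 2, 3, ...:
  - {d_n} = {9 + 15/n : n ≥ 1}; the only limit point is 9
  - closure = {9 + 15/n : n ≥ 1} ∪ {9}
For the norm: a diagonal operator has ||M|| = sup_n |d_n|. Here d_n = 9 + 15/n is positive and decreasing, so sup_n |d_n| = d_1 = 9 + 15 = 24. So ||M|| = 24.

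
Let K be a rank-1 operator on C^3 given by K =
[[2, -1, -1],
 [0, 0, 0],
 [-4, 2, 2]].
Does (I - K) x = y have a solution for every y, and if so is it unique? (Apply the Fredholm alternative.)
(I - K) is invertible (det(I - K) = -3 ≠ 0), so for every y in C^3 the equation (I - K) x = y has a unique solution.

K has rank 1, so it is an outer product K = u v^T: every row of K is a multiple of one row vector. Reading off the entries, u = (1, 0, -2) and v = (2, -1, -1) (row i of K equals u_i·v^T). A rank-one matrix u v^T satisfies K u = u (v·u) and kills the (2)-dimensional subspace v^⊥, so its characteristic polynomial is lambda^2 (lambda - v·u) with v·u = tr K = 4. Hence the eigenvalues of I - K are 1 (multiplicity 2) and 1 - (4) = -3, so det(I - K) = -3. (Direct check: I - K =
[[-1, 1, 1],
 [0, 1, 0],
 [4, -2, -1]]
has determinant -3.) The finite-dimensional Fredholm alternative says: either (I - K) is invertible, or ker(I - K) ≠ {0} and then range(I - K) = ker((I - K)^*)^⊥, with dim ker(I - K) = dim ker((I - K)^*). Since det(I - K) ≠ 0, 1 is not an eigenvalue of K and ker(I - K) = {0}, so we are in the first case: for every y there is a unique x = (I - K)^(-1) y. Explicitly, by the Sherman–Morrison formula, (I - u v^T)^(-1) = I + u v^T/(1 - v·u), i.e. (I - K)^(-1) = I + K/(-3).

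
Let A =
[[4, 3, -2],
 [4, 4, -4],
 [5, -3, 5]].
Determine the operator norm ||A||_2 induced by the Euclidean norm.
||A||_2 ≈ 8.9283 (= sqrt(largest eigenvalue of A^T A))

||A||_2 = sigma_max(A) = sqrt(lambda_max(A^T A)). Form the symmetric matrix M = A^T A =
[[57, 13, 1],
 [13, 34, -37],
 [1, -37, 45]].
Its characteristic polynomial (trace, sum of principal 2x2 minors, determinant of M give the coefficients) is
  p(λ) = det(λ I - M) = λ^3 - 136λ^2 + 4494λ - 576.
No integer candidate from the rational root theorem (±divisors of 576) is a root, so the roots are irrational. The cubic discriminant is Δ = 11034125856 > 0, so there are three distinct real roots. p(0) = -576 and p(1) = 3783 have opposite signs, so a root lies in (0, 1); Newton's method refines it to λ ≈ 0.1287. p(56) = 208 and p(57) = -1089 have opposite signs, so a root lies in (56, 57); Newton's method refines it to λ ≈ 56.157. p(79) = -1287 and p(80) = 544 have opposite signs, so a root lies in (79, 80); Newton's method refines it to λ ≈ 79.7143. Check (Vieta): the three roots sum to 136, matching tr M = 136.
So the eigenvalues of A^T A are ≈ 0.1287, 56.157, 79.7143 (all ≥ 0, as they must be for A^T A). The largest is λ_max ≈ 79.7143, hence ||A||_2 = sqrt(λ_max) ≈ 8.9283.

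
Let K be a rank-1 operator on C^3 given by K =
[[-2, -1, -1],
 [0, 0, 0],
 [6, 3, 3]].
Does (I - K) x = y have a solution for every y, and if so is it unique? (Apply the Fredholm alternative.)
(I - K) is singular (det(I - K) = 0, i.e. 1 ∈ sigma(K)). (I - K) x = y is solvable iff y ⊥ ker((I - K)^*) = span{(-2, -1, -1)}, i.e. iff -2y_1 - y_2 - y_3 = 0. When solvable, the solutions are x = y + c·(1, 0, -3), c arbitrary (ker(I - K) = span{(1, 0, -3)}, dimension 1).

K has rank 1, so it is an outer product K = u v^T: every row of K is a multiple of one row vector. Reading off the entries, u = (1, 0, -3) and v = (-2, -1, -1) (row i of K equals u_i·v^T). A rank-one matrix u v^T satisfies K u = u (v·u) and kills the (2)-dimensional subspace v^⊥, so its characteristic polynomial is lambda^2 (lambda - v·u) with v·u = tr K = 1. Hence the eigenvalues of I - K are 1 (multiplicity 2) and 1 - (1) = 0, so det(I - K) = 0. (Direct check: I - K =
[[3, 1, 1],
 [0, 1, 0],
 [-6, -3, -2]]
has determinant 0.) So 1 is an eigenvalue of K and (I - K) is not invertible. The finite-dimensional Fredholm alternative says: either (I - K) is invertible, or ker(I - K) ≠ {0} and then range(I - K) = ker((I - K)^*)^⊥, with dim ker(I - K) = dim ker((I - K)^*). We are in the second case, so we need both kernels. Kernel of I - K: (I - K) u = u - u (v·u) = u - u = 0, so ker(I - K) = span{u} = span{(1, 0, -3)} (it is exactly 1-dimensional because rank(I - K) = 2). Kernel of the adjoint: K is real, so (I - K)^* = I - K^T = I - v u^T, and (I - v u^T) v = v - v (u·v) = 0; hence ker((I - K)^*) = span{v} = span{(-2, -1, -1)}. Therefore (I - K) x = y is solvable iff <y, v> = 0, i.e. iff -2y_1 - y_2 - y_3 = 0. When this holds, K y = u (v·y) = 0, so (I - K) y = y and x = y is a particular solution; the full solution set is the line x = y + c·u = y + c·(1, 0, -3), c ∈ C.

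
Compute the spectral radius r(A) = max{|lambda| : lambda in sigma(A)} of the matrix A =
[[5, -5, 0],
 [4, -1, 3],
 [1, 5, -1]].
r(A) ≈ 5.043

The eigenvalues of A are the roots of its characteristic polynomial. With M = A (coefficients from the trace, the sum of principal 2x2 minors, and det A):
  p(λ) = det(λ I - M) = λ^3 - 3λ^2 - 4λ + 105.
No integer candidate from the rational root theorem (±divisors of 105) is a root, so the roots are irrational. The cubic discriminant is Δ = -263255 < 0, so there is one real root and a complex-conjugate pair. p(-5) = -75 and p(-4) = 9 have opposite signs, so a root lies in (-5, -4); Newton's method refines it to λ ≈ -4.1287. Dividing out (λ - (-4.1287)) leaves approximately λ^2 - 7.1287λ + 25.4319. For λ^2 - 7.1287λ + 25.4319 the discriminant is -50.9098. It is negative, so the remaining roots are the complex-conjugate pair λ ≈ 3.5643 ± 3.5676i. Their product equals the constant term, so |λ|^2 ≈ 25.4319 and |λ| ≈ 5.043.
Thus the eigenvalues (to 4 decimals) are -4.1287 (modulus 4.1287); 3.5643 ± 3.5676i (modulus 5.043). The spectral radius is the largest modulus: r(A) ≈ 5.043. (Cross-check: r(A) ≤ ||A||_2 ≈ 8.5824; equality holds whenever A is normal, though it can also hold for some non-normal A.)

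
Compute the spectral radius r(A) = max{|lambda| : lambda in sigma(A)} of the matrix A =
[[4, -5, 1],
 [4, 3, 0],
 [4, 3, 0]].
r(A) = sqrt(28) ≈ 5.2915

The eigenvalues of A are the roots of its characteristic polynomial. With M = A (coefficients from the trace, the sum of principal 2x2 minors, and det A):
  p(λ) = det(λ I - M) = λ^3 - 7λ^2 + 28λ.
The constant term is 0, so λ = 0 is a root. Dividing out λ leaves p(λ) = λ(λ^2 - 7λ + 28). For λ^2 - 7λ + 28 the discriminant is -63. It is negative, so the roots are the complex-conjugate pair λ = 7/2 ± (sqrt(63)/2) i ≈ 3.5 ± 3.9686i. For a conjugate pair the product of the roots equals the constant term, so |λ|^2 = 28 and |λ| = sqrt(28) ≈ 5.2915.
Thus the eigenvalues (to 4 decimals) are 3.5 ± 3.9686i (modulus 5.2915); 0 (modulus 0). The spectral radius is the largest modulus: r(A) = sqrt(28) ≈ 5.2915. (Cross-check: r(A) ≤ ||A||_2 ≈ 7.0882; equality holds whenever A is normal, though it can also hold for some non-normal A.)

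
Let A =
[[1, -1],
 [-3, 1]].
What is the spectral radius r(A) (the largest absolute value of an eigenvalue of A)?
r(A) = (2 + sqrt(12))/2 ≈ 2.7321

The eigenvalues of A are the roots of its characteristic polynomial. With M = A (coefficients from the trace and determinant):
  p(λ) = det(λ I - M) = λ^2 - 2λ - 2.
For λ^2 - 2λ - 2 the discriminant is 12. It is nonnegative but not a perfect square, so the roots are real and irrational: λ = (2 ± sqrt(12))/2 ≈ 2.7321, -0.7321.
Thus the eigenvalues (to 4 decimals) are 2.7321 (modulus 2.7321); -0.7321 (modulus 0.7321). The spectral radius is the largest modulus: r(A) = (2 + sqrt(12))/2 ≈ 2.7321. (Cross-check: r(A) ≤ ||A||_2 ≈ 3.4142; equality holds whenever A is normal, though it can also hold for some non-normal A.)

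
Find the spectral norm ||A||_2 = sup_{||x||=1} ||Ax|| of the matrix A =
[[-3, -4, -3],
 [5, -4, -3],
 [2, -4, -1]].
||A||_2 ≈ 8.5961 (= sqrt(largest eigenvalue of A^T A))

||A||_2 = sigma_max(A) = sqrt(lambda_max(A^T A)). Form the symmetric matrix M = A^T A =
[[38, -16, -8],
 [-16, 48, 28],
 [-8, 28, 19]].
Its characteristic polynomial (trace, sum of principal 2x2 minors, determinant of M give the coefficients) is
  p(λ) = det(λ I - M) = λ^3 - 105λ^2 + 2354λ - 4096.
No integer candidate from the rational root theorem (±divisors of 4096) is a root, so the roots are irrational. The cubic discriminant is Δ = 7719814372 > 0, so there are three distinct real roots. p(1) = -1846 and p(2) = 200 have opposite signs, so a root lies in (1, 2); Newton's method refines it to λ ≈ 1.8978. p(29) = 254 and p(30) = -976 have opposite signs, so a root lies in (29, 30); Newton's method refines it to λ ≈ 29.2088. p(73) = -2782 and p(74) = 344 have opposite signs, so a root lies in (73, 74); Newton's method refines it to λ ≈ 73.8935. Check (Vieta): the three roots sum to 105, matching tr M = 105.
So the eigenvalues of A^T A are ≈ 1.8978, 29.2088, 73.8935 (all ≥ 0, as they must be for A^T A). The largest is λ_max ≈ 73.8935, hence ||A||_2 = sqrt(λ_max) ≈ 8.5961.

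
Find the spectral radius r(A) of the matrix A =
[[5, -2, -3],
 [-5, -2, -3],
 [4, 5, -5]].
r(A) ≈ 6.4126

The eigenvalues of A are the roots of its characteristic polynomial. With M = A (coefficients from the trace, the sum of principal 2x2 minors, and det A):
  p(λ) = det(λ I - M) = λ^3 + 2λ^2 - 8λ - 250.
No integer candidate from the rational root theorem (±divisors of 250) is a root, so the roots are irrational. The cubic discriminant is Δ = -1605196 < 0, so there is one real root and a complex-conjugate pair. p(6) = -10 and p(7) = 135 have opposite signs, so a root lies in (6, 7); Newton's method refines it to λ ≈ 6.0796. Dividing out (λ - (6.0796)) leaves approximately λ^2 + 8.0796λ + 41.121. For λ^2 + 8.0796λ + 41.121 the discriminant is -99.2038. It is negative, so the remaining roots are the complex-conjugate pair λ ≈ -4.0398 ± 4.9801i. Their product equals the constant term, so |λ|^2 ≈ 41.121 and |λ| ≈ 6.4126.
Thus the eigenvalues (to 4 decimals) are 6.0796 (modulus 6.0796); -4.0398 ± 4.9801i (modulus 6.4126). The spectral radius is the largest modulus: r(A) ≈ 6.4126. (Cross-check: r(A) ≤ ||A||_2 ≈ 9.376; equality holds whenever A is normal, though it can also hold for some non-normal A.)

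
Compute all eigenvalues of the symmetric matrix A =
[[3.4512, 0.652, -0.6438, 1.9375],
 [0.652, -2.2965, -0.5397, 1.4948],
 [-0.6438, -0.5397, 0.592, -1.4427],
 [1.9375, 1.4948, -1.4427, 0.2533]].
sigma(A) ≈ {-3, -1, 1, 5}

A is real symmetric, so its spectrum consists of real eigenvalues. Expanding the characteristic polynomial of the displayed matrix gives
  det(λ I - A) = p(λ) = λ^4 + (-2)λ^3 + (-16)λ^2 + (2)λ + (15.0018).
Solving p(λ) = 0 yields eigenvalues ≈ -3, -1, 1, 5. (A is shown rounded to 4 decimals, so these recover the underlying integer eigenvalues to within that precision.)
Verification: the trace of A = 2 equals the sum of eigenvalues 2, and det(A) ≈ 15.0018 matches the eigenvalue product 15.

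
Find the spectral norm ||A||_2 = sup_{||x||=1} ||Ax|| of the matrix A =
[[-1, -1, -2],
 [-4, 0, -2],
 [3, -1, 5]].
||A||_2 ≈ 7.4152 (= sqrt(largest eigenvalue of A^T A))

||A||_2 = sigma_max(A) = sqrt(lambda_max(A^T A)). Form the symmetric matrix M = A^T A =
[[26, -2, 25],
 [-2, 2, -3],
 [25, -3, 33]].
Its characteristic polynomial (trace, sum of principal 2x2 minors, determinant of M give the coefficients) is
  p(λ) = det(λ I - M) = λ^3 - 61λ^2 + 338λ - 400.
No integer candidate from the rational root theorem (±divisors of 400) is a root, so the roots are irrational. The cubic discriminant is Δ = 51604036 > 0, so there are three distinct real roots. p(1) = -122 and p(2) = 40 have opposite signs, so a root lies in (1, 2); Newton's method refines it to λ ≈ 1.6771. p(4) = 40 and p(5) = -110 have opposite signs, so a root lies in (4, 5); Newton's method refines it to λ ≈ 4.3377. p(54) = -2560 and p(55) = 40 have opposite signs, so a root lies in (54, 55); Newton's method refines it to λ ≈ 54.9852. Check (Vieta): the three roots sum to 61, matching tr M = 61.
So the eigenvalues of A^T A are ≈ 1.6771, 4.3377, 54.9852 (all ≥ 0, as they must be for A^T A). The largest is λ_max ≈ 54.9852, hence ||A||_2 = sqrt(λ_max) ≈ 7.4152.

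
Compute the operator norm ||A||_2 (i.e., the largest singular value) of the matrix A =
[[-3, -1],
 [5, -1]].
||A||_2 = sqrt((36 + sqrt(1040))/2) ≈ 5.8416 (= sqrt(largest eigenvalue of A^T A))

||A||_2 = sigma_max(A) = sqrt(lambda_max(A^T A)). Form the symmetric matrix M = A^T A =
[[34, -2],
 [-2, 2]].
Its characteristic polynomial (trace, determinant of M give the coefficients) is
  p(λ) = det(λ I - M) = λ^2 - 36λ + 64.
For λ^2 - 36λ + 64 the discriminant is 1040. It is nonnegative but not a perfect square, so the roots are real and irrational: λ = (36 ± sqrt(1040))/2 ≈ 34.1245, 1.8755.
So the eigenvalues of A^T A are ≈ 1.8755, 34.1245 (all ≥ 0, as they must be for A^T A). The largest is λ_max = (36 + sqrt(1040))/2 ≈ 34.1245, hence ||A||_2 = sqrt(λ_max) = sqrt((36 + sqrt(1040))/2) ≈ 5.8416.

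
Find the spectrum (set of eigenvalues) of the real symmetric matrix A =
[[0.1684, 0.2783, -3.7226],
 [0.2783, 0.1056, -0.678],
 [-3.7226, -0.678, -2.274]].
sigma(A) ≈ {-5, 0, 3}

A is real symmetric, so its spectrum consists of real eigenvalues. Expanding the characteristic polynomial of the displayed matrix gives
  det(λ I - A) = p(λ) = λ^3 + (2)λ^2 + (-15)λ + (0).
Solving p(λ) = 0 yields eigenvalues ≈ -5, 0, 3. (A is shown rounded to 4 decimals, so these recover the underlying integer eigenvalues to within that precision.)
Verification: the trace of A = -2 equals the sum of eigenvalues -2, and det(A) ≈ -0.0003 matches the eigenvalue product 0.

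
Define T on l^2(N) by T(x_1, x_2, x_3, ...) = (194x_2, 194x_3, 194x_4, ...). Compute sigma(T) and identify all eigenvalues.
sigma(T) = closed disk {z in C : |z| ≤ 194}; sigma_p(T) = open disk {z in C : |z| < 194}

Note T = 194·V where V is the unit left shift (V x)_k = x_{k+1}; so sigma(T) = 194·sigma(V) and ||T|| = 194||V||. ||T x||^2 = 37636sum_{k≥2} |x_k|^2 ≤ 37636||x||^2, with equality on {x : x_1 = 0}, so ||T|| = 194. For any lambda with |lambda| < 194, set r = lambda/194 (|r| < 1); the vector x = (1, r, r^2, ...) is in l^2 and satisfies T x = 194(r, r^2, ...) = lambda x, so lambda is an eigenvalue. On the boundary |lambda| = 194 the geometric series diverges, so no l^2 eigenvector exists, but these lambda lie in the approximate point spectrum. Hence sigma(T) is the closed disk of radius 194 and sigma_p(T) is the open disk.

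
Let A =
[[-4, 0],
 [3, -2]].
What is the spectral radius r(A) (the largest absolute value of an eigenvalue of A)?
r(A) = 4

The eigenvalues of A are the roots of its characteristic polynomial. With M = A (coefficients from the trace and determinant):
  p(λ) = det(λ I - M) = λ^2 + 6λ + 8.
For λ^2 + 6λ + 8 the discriminant is 4. It is a perfect square (2^2), so the roots are rational: λ = (-6 ± 2)/2 = -2, -4.
Thus the eigenvalues (to 4 decimals) are -2 (modulus 2); -4 (modulus 4). The spectral radius is the largest modulus: r(A) = 4. (Cross-check: r(A) ≤ ||A||_2 ≈ 5.1569; equality holds whenever A is normal, though it can also hold for some non-normal A.)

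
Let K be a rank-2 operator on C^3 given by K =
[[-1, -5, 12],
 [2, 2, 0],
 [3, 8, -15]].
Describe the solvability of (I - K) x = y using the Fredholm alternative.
(I - K) is invertible (det(I - K) = -28 ≠ 0), so for every y in C^3 the equation (I - K) x = y has a unique solution.

K has rank 2 and factors as K = U V^T = u1 v1^T + u2 v2^T with u1 = (-1, 2, 3), v1 = (1, 2, -3), u2 = (3, 2, -2), v2 = (0, -1, 3) (multiplying out reproduces the displayed K). The nonzero eigenvalues of U V^T coincide with those of the 2 x 2 matrix G = V^T U = [[v1·u1, v1·u2], [v2·u1, v2·u2]] = [[-6, 13], [7, -8]], and by the Sylvester determinant identity det(I_3 - U V^T) = det(I_2 - V^T U) = det([[7, -13], [-7, 9]]) = (7)(9) - (-13)(-7) = -28. (Direct check: I - K =
[[2, 5, -12],
 [-2, -1, 0],
 [-3, -8, 16]]
has determinant -28.) The finite-dimensional Fredholm alternative says: either (I - K) is invertible, or ker(I - K) ≠ {0} and then range(I - K) = ker((I - K)^*)^⊥, with dim ker(I - K) = dim ker((I - K)^*). Since det(I - K) ≠ 0, 1 is not an eigenvalue of K and ker(I - K) = {0}, so we are in the first case: for every y there is a unique x = (I - K)^(-1) y. (Explicitly, by the Woodbury identity, (I - U V^T)^(-1) = I + U (I_2 - G)^(-1) V^T.)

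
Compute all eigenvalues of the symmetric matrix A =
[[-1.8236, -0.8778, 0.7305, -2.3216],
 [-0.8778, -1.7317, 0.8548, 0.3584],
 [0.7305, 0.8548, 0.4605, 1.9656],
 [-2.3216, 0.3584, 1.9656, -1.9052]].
sigma(A) ≈ {-5, -2, 0, 2}

A is real symmetric, so its spectrum consists of real eigenvalues. Expanding the characteristic polynomial of the displayed matrix gives
  det(λ I - A) = p(λ) = λ^4 + (5)λ^3 + (-4)λ^2 + (-20)λ + (0).
Solving p(λ) = 0 yields eigenvalues ≈ -5, -2, 0, 2. (A is shown rounded to 4 decimals, so these recover the underlying integer eigenvalues to within that precision.)
Verification: the trace of A = -5 equals the sum of eigenvalues -5, and det(A) ≈ -0.0002 matches the eigenvalue product 0.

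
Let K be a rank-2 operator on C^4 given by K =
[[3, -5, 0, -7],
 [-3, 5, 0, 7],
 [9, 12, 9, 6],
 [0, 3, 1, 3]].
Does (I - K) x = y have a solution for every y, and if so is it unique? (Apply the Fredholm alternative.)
(I - K) is invertible (det(I - K) = 77 ≠ 0), so for every y in C^4 the equation (I - K) x = y has a unique solution.

K has rank 2 and factors as K = U V^T = u1 v1^T + u2 v2^T with u1 = (2, -2, -3, -1), v1 = (0, -3, -1, -3), u2 = (1, -1, 3, 0), v2 = (3, 1, 2, -1) (multiplying out reproduces the displayed K). The nonzero eigenvalues of U V^T coincide with those of the 2 x 2 matrix G = V^T U = [[v1·u1, v1·u2], [v2·u1, v2·u2]] = [[12, 0], [-1, 8]], and by the Sylvester determinant identity det(I_4 - U V^T) = det(I_2 - V^T U) = det([[-11, 0], [1, -7]]) = (-11)(-7) - (0)(1) = 77. (Direct check: I - K =
[[-2, 5, 0, 7],
 [3, -4, 0, -7],
 [-9, -12, -8, -6],
 [0, -3, -1, -2]]
has determinant 77.) The finite-dimensional Fredholm alternative says: either (I - K) is invertible, or ker(I - K) ≠ {0} and then range(I - K) = ker((I - K)^*)^⊥, with dim ker(I - K) = dim ker((I - K)^*). Since det(I - K) ≠ 0, 1 is not an eigenvalue of K and ker(I - K) = {0}, so we are in the first case: for every y there is a unique x = (I - K)^(-1) y. (Explicitly, by the Woodbury identity, (I - U V^T)^(-1) = I + U (I_2 - G)^(-1) V^T.)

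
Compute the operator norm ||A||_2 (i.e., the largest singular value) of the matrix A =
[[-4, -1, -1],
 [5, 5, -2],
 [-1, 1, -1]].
||A||_2 ≈ 8.075 (= sqrt(largest eigenvalue of A^T A))

||A||_2 = sigma_max(A) = sqrt(lambda_max(A^T A)). Form the symmetric matrix M = A^T A =
[[42, 28, -5],
 [28, 27, -10],
 [-5, -10, 6]].
Its characteristic polynomial (trace, sum of principal 2x2 minors, determinant of M give the coefficients) is
  p(λ) = det(λ I - M) = λ^3 - 75λ^2 + 639λ - 25.
No integer candidate from the rational root theorem (±divisors of 25) is a root, so the roots are irrational. The cubic discriminant is Δ = 1232499024 > 0, so there are three distinct real roots. p(0) = -25 and p(1) = 540 have opposite signs, so a root lies in (0, 1); Newton's method refines it to λ ≈ 0.0393. p(9) = 380 and p(10) = -135 have opposite signs, so a root lies in (9, 10); Newton's method refines it to λ ≈ 9.7545. p(65) = -740 and p(66) = 2945 have opposite signs, so a root lies in (65, 66); Newton's method refines it to λ ≈ 65.2062. Check (Vieta): the three roots sum to 75, matching tr M = 75.
So the eigenvalues of A^T A are ≈ 0.0393, 9.7545, 65.2062 (all ≥ 0, as they must be for A^T A). The largest is λ_max ≈ 65.2062, hence ||A||_2 = sqrt(λ_max) ≈ 8.075.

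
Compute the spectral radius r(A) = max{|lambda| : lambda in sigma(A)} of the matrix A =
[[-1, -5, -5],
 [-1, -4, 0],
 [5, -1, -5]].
r(A) = 5

The eigenvalues of A are the roots of its characteristic polynomial. With M = A (coefficients from the trace, the sum of principal 2x2 minors, and det A):
  p(λ) = det(λ I - M) = λ^3 + 10λ^2 + 49λ + 100.
By the rational root theorem any rational root is an integer divisor of 100. Testing λ = -4: p(-4) = -64 + 160 - 196 + 100 = 0, so λ = -4 is a root. Dividing out (λ + 4) leaves p(λ) = (λ + 4)(λ^2 + 6λ + 25). For λ^2 + 6λ + 25 the discriminant is -64. It is negative, so the roots are the complex-conjugate pair λ = -3 ± (sqrt(64)/2) i ≈ -3 ± 4i. For a conjugate pair the product of the roots equals the constant term, so |λ|^2 = 25 and |λ| = sqrt(25) = 5.
Thus the eigenvalues (to 4 decimals) are -3 ± 4i (modulus 5); -4 (modulus 4). The spectral radius is the largest modulus: r(A) = 5. (Cross-check: r(A) ≤ ||A||_2 ≈ 8.9136; equality holds whenever A is normal, though it can also hold for some non-normal A.)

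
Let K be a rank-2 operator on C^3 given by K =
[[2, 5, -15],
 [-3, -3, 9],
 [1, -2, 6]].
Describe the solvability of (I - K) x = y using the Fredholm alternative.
(I - K) is invertible (det(I - K) = 32 ≠ 0), so for every y in C^3 the equation (I - K) x = y has a unique solution.

K has rank 2 and factors as K = U V^T = u1 v1^T + u2 v2^T with u1 = (2, -3, 1), v1 = (1, 1, -3), u2 = (3, 0, -3), v2 = (0, 1, -3) (multiplying out reproduces the displayed K). The nonzero eigenvalues of U V^T coincide with those of the 2 x 2 matrix G = V^T U = [[v1·u1, v1·u2], [v2·u1, v2·u2]] = [[-4, 12], [-6, 9]], and by the Sylvester determinant identity det(I_3 - U V^T) = det(I_2 - V^T U) = det([[5, -12], [6, -8]]) = (5)(-8) - (-12)(6) = 32. (Direct check: I - K =
[[-1, -5, 15],
 [3, 4, -9],
 [-1, 2, -5]]
has determinant 32.) The finite-dimensional Fredholm alternative says: either (I - K) is invertible, or ker(I - K) ≠ {0} and then range(I - K) = ker((I - K)^*)^⊥, with dim ker(I - K) = dim ker((I - K)^*). Since det(I - K) ≠ 0, 1 is not an eigenvalue of K and ker(I - K) = {0}, so we are in the first case: for every y there is a unique x = (I - K)^(-1) y. (Explicitly, by the Woodbury identity, (I - U V^T)^(-1) = I + U (I_2 - G)^(-1) V^T.)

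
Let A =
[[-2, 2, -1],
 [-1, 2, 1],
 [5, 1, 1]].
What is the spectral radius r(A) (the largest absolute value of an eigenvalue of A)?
r(A) ≈ 2.8632

The eigenvalues of A are the roots of its characteristic polynomial. With M = A (coefficients from the trace, the sum of principal 2x2 minors, and det A):
  p(λ) = det(λ I - M) = λ^3 - λ^2 + 2λ - 21.
No integer candidate from the rational root theorem (±divisors of 21) is a root, so the roots are irrational. The cubic discriminant is Δ = -11263 < 0, so there is one real root and a complex-conjugate pair. p(2) = -13 and p(3) = 3 have opposite signs, so a root lies in (2, 3); Newton's method refines it to λ ≈ 2.8632. Dividing out (λ - (2.8632)) leaves approximately λ^2 + 1.8632λ + 7.3345. For λ^2 + 1.8632λ + 7.3345 the discriminant is -25.8668. It is negative, so the remaining roots are the complex-conjugate pair λ ≈ -0.9316 ± 2.543i. Their product equals the constant term, so |λ|^2 ≈ 7.3345 and |λ| ≈ 2.7082.
Thus the eigenvalues (to 4 decimals) are 2.8632 (modulus 2.8632); -0.9316 ± 2.543i (modulus 2.7082). The spectral radius is the largest modulus: r(A) ≈ 2.8632. (Cross-check: r(A) ≤ ||A||_2 ≈ 5.5946; equality holds whenever A is normal, though it can also hold for some non-normal A.)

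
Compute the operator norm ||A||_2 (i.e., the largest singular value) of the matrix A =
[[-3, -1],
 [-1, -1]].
||A||_2 = sqrt((12 + sqrt(128))/2) ≈ 3.4142 (= sqrt(largest eigenvalue of A^T A))

||A||_2 = sigma_max(A) = sqrt(lambda_max(A^T A)). Form the symmetric matrix M = A^T A =
[[10, 4],
 [4, 2]].
Its characteristic polynomial (trace, determinant of M give the coefficients) is
  p(λ) = det(λ I - M) = λ^2 - 12λ + 4.
For λ^2 - 12λ + 4 the discriminant is 128. It is nonnegative but not a perfect square, so the roots are real and irrational: λ = (12 ± sqrt(128))/2 ≈ 11.6569, 0.3431.
So the eigenvalues of A^T A are ≈ 0.3431, 11.6569 (all ≥ 0, as they must be for A^T A). The largest is λ_max = (12 + sqrt(128))/2 ≈ 11.6569, hence ||A||_2 = sqrt(λ_max) = sqrt((12 + sqrt(128))/2) ≈ 3.4142.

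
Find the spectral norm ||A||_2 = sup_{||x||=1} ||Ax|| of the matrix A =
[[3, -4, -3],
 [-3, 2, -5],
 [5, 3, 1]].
||A||_2 ≈ 7.1213 (= sqrt(largest eigenvalue of A^T A))

||A||_2 = sigma_max(A) = sqrt(lambda_max(A^T A)). Form the symmetric matrix M = A^T A =
[[43, -3, 11],
 [-3, 29, 5],
 [11, 5, 35]].
Its characteristic polynomial (trace, sum of principal 2x2 minors, determinant of M give the coefficients) is
  p(λ) = det(λ I - M) = λ^3 - 107λ^2 + 3612λ - 38416.
No integer candidate from the rational root theorem (±divisors of 38416) is a root, so the roots are irrational. The cubic discriminant is Δ = 31150672 > 0, so there are three distinct real roots. p(22) = -92 and p(23) = 224 have opposite signs, so a root lies in (22, 23); Newton's method refines it to λ ≈ 22.2666. p(34) = 4 and p(35) = -196 have opposite signs, so a root lies in (34, 35); Newton's method refines it to λ ≈ 34.0204. p(50) = -316 and p(51) = 140 have opposite signs, so a root lies in (50, 51); Newton's method refines it to λ ≈ 50.713. Check (Vieta): the three roots sum to 107, matching tr M = 107.
So the eigenvalues of A^T A are ≈ 22.2666, 34.0204, 50.713 (all ≥ 0, as they must be for A^T A). The largest is λ_max ≈ 50.713, hence ||A||_2 = sqrt(λ_max) ≈ 7.1213.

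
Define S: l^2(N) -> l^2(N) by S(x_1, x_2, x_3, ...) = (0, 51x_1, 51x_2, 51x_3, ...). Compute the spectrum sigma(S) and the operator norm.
sigma(S) = closed disk {z in C : |z| ≤ 51}; ||S|| = 51

Note S = 51·U where U is the unit right shift (U x)_k = x_{k-1} (with x_0 := 0); so ||S|| = 51||U|| and sigma(S) = 51·sigma(U). ||S x||^2 = sum_{k≥1} |51x_k|^2 = 2601||x||^2, so ||S|| = 51 and sigma(S) ⊂ {|z| ≤ 51}. For any |lambda| < 51, the equation (S - lambda I) x = 0 forces x_1 = 0, then 51x_k = lambda x_{k+1} ⇒ x = 0, so S has no eigenvalues. But (S - lambda I) is not surjective for |lambda| < 51: solving (S - lambda I) x = e_1 would require x_n proportional to (lambda/51)^(-n), which is not in l^2. So every |lambda| < 51 lies in the residual spectrum. The boundary |lambda| = 51 is in the approximate point spectrum (the spectrum is closed). Hence sigma(S) is the closed disk of radius 51.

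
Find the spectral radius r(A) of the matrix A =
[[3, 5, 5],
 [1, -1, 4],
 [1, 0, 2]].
r(A) ≈ 5.8142

The eigenvalues of A are the roots of its characteristic polynomial. With M = A (coefficients from the trace, the sum of principal 2x2 minors, and det A):
  p(λ) = det(λ I - M) = λ^3 - 4λ^2 - 9λ - 9.
No integer candidate from the rational root theorem (±divisors of 9) is a root, so the roots are irrational. The cubic discriminant is Δ = -6111 < 0, so there is one real root and a complex-conjugate pair. p(5) = -29 and p(6) = 9 have opposite signs, so a root lies in (5, 6); Newton's method refines it to λ ≈ 5.8142. Dividing out (λ - (5.8142)) leaves approximately λ^2 + 1.8142λ + 1.5479. For λ^2 + 1.8142λ + 1.5479 the discriminant is -2.9005. It is negative, so the remaining roots are the complex-conjugate pair λ ≈ -0.9071 ± 0.8515i. Their product equals the constant term, so |λ|^2 ≈ 1.5479 and |λ| ≈ 1.2442.
Thus the eigenvalues (to 4 decimals) are 5.8142 (modulus 5.8142); -0.9071 ± 0.8515i (modulus 1.2442). The spectral radius is the largest modulus: r(A) ≈ 5.8142. (Cross-check: r(A) ≤ ||A||_2 ≈ 8.3334; equality holds whenever A is normal, though it can also hold for some non-normal A.)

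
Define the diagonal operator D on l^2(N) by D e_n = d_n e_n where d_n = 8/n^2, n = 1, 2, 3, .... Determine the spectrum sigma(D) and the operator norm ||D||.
sigma(D) = {8/n^2 : n ≥ 1} ∪ {0}; ||D|| = 8

A bounded diagonal operator on l^2 with diagonal entries d_n has spectrum equal to the closure of {d_n : n ≥ 1}: every d_n is an eigenvalue (with eigenvector e_n), so {d_n} ⊂ sigma(D); the spectrum is closed, so its closure is too; and for lambda not in the closure, (D - lambda I) has bounded inverse (the diagonal entries 1/(d_n - lambda) are bounded). For our sequence d_n = 8/n^2, n = 1, 2, 3, ...:
  - {d_n} = {8/n^2 : n ≥ 1}; the only limit point is 0
  - closure = {8/n^2 : n ≥ 1} ∪ {0}
For the norm: a diagonal operator has ||D|| = sup_n |d_n|. Here d_n = 8/n^2 is positive and decreasing, so sup_n |d_n| = d_1 = 8. So ||D|| = 8.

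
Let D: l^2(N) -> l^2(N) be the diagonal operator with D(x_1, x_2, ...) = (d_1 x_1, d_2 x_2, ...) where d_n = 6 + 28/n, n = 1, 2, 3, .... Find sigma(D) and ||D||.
sigma(D) = {6 + 28/n : n ≥ 1} ∪ {6}; ||D|| = 34

A bounded diagonal operator on l^2 with diagonal entries d_n has spectrum equal to the closure of {d_n : n ≥ 1}: every d_n is an eigenvalue (with eigenvector e_n), so {d_n} ⊂ sigma(D); the spectrum is closed, so its closure is too; and for lambda not in the closure, (D - lambda I) has bounded inverse (the diagonal entries 1/(d_n - lambda) are bounded). For our sequence d_n = 6 + 28/n, n = 1, 2, 3, ...:
  - {d_n} = {6 + 28/n : n ≥ 1}; the only limit point is 6
  - closure = {6 + 28/n : n ≥ 1} ∪ {6}
For the norm: a diagonal operator has ||D|| = sup_n |d_n|. Here d_n = 6 + 28/n is positive and decreasing, so sup_n |d_n| = d_1 = 6 + 28 = 34. So ||D|| = 34.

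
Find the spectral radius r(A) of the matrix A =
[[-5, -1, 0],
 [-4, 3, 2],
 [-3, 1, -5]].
r(A) ≈ 5.4313

The eigenvalues of A are the roots of its characteristic polynomial. With M = A (coefficients from the trace, the sum of principal 2x2 minors, and det A):
  p(λ) = det(λ I - M) = λ^3 + 7λ^2 - 11λ - 111.
No integer candidate from the rational root theorem (±divisors of 111) is a root, so the roots are irrational. The cubic discriminant is Δ = -15276 < 0, so there is one real root and a complex-conjugate pair. p(3) = -54 and p(4) = 21 have opposite signs, so a root lies in (3, 4); Newton's method refines it to λ ≈ 3.7628. Dividing out (λ - (3.7628)) leaves approximately λ^2 + 10.7628λ + 29.4989. For λ^2 + 10.7628λ + 29.4989 the discriminant is -2.1569. It is negative, so the remaining roots are the complex-conjugate pair λ ≈ -5.3814 ± 0.7343i. Their product equals the constant term, so |λ|^2 ≈ 29.4989 and |λ| ≈ 5.4313.
Thus the eigenvalues (to 4 decimals) are 3.7628 (modulus 3.7628); -5.3814 ± 0.7343i (modulus 5.4313). The spectral radius is the largest modulus: r(A) ≈ 5.4313. (Cross-check: r(A) ≤ ||A||_2 ≈ 7.3581; equality holds whenever A is normal, though it can also hold for some non-normal A.)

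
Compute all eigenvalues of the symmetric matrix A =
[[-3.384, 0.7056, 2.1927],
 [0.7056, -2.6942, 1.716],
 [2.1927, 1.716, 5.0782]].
sigma(A) ≈ {-4, -3, 6}

A is real symmetric, so its spectrum consists of real eigenvalues. Expanding the characteristic polynomial of the displayed matrix gives
  det(λ I - A) = p(λ) = λ^3 + (1)λ^2 + (-30)λ + (-71.9987).
Solving p(λ) = 0 yields eigenvalues ≈ -4, -3, 6. (A is shown rounded to 4 decimals, so these recover the underlying integer eigenvalues to within that precision.)
Verification: the trace of A = -1 equals the sum of eigenvalues -1, and det(A) ≈ 71.9987 matches the eigenvalue product 72.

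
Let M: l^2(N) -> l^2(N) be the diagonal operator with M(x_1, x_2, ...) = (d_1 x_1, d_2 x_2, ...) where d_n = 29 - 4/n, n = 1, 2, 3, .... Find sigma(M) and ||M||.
sigma(M) = {29 - 4/n : n ≥ 1} ∪ {29}; ||M|| = 29

A bounded diagonal operator on l^2 with diagonal entries d_n has spectrum equal to the closure of {d_n : n ≥ 1}: every d_n is an eigenvalue (with eigenvector e_n), so {d_n} ⊂ sigma(M); the spectrum is closed, so its closure is too; and for lambda not in the closure, (M - lambda I) has bounded inverse (the diagonal entries 1/(d_n - lambda) are bounded). For our sequence d_n = 29 - 4/n, n = 1, 2, 3, ...:
  - {d_n} = {29 - 4/n : n ≥ 1}; the only limit point is 29
  - closure = {29 - 4/n : n ≥ 1} ∪ {29}
For the norm: a diagonal operator has ||M|| = sup_n |d_n|. Here d_n = 29 - 4/n increases monotonically from d_1 = 25 toward 29, with all terms in [25, 29); so sup_n |d_n| = 29 (the supremum is the limit, not attained). So ||M|| = 29.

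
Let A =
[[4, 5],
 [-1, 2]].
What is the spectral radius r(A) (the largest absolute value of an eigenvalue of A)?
r(A) = sqrt(13) ≈ 3.6056

The eigenvalues of A are the roots of its characteristic polynomial. With M = A (coefficients from the trace and determinant):
  p(λ) = det(λ I - M) = λ^2 - 6λ + 13.
For λ^2 - 6λ + 13 the discriminant is -16. It is negative, so the roots are the complex-conjugate pair λ = 3 ± (sqrt(16)/2) i ≈ 3 ± 2i. For a conjugate pair the product of the roots equals the constant term, so |λ|^2 = 13 and |λ| = sqrt(13) ≈ 3.6056.
Thus the eigenvalues (to 4 decimals) are 3 ± 2i (modulus 3.6056). The spectral radius is the largest modulus: r(A) = sqrt(13) ≈ 3.6056. (Cross-check: r(A) ≤ ||A||_2 ≈ 6.4787; equality holds whenever A is normal, though it can also hold for some non-normal A.)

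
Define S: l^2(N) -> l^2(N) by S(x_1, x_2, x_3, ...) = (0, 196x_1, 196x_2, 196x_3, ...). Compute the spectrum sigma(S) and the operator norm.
sigma(S) = closed disk {z in C : |z| ≤ 196}; ||S|| = 196

Note S = 196·U where U is the unit right shift (U x)_k = x_{k-1} (with x_0 := 0); so ||S|| = 196||U|| and sigma(S) = 196·sigma(U). ||S x||^2 = sum_{k≥1} |196x_k|^2 = 38416||x||^2, so ||S|| = 196 and sigma(S) ⊂ {|z| ≤ 196}. For any |lambda| < 196, the equation (S - lambda I) x = 0 forces x_1 = 0, then 196x_k = lambda x_{k+1} ⇒ x = 0, so S has no eigenvalues. But (S - lambda I) is not surjective for |lambda| < 196: solving (S - lambda I) x = e_1 would require x_n proportional to (lambda/196)^(-n), which is not in l^2. So every |lambda| < 196 lies in the residual spectrum. The boundary |lambda| = 196 is in the approximate point spectrum (the spectrum is closed). Hence sigma(S) is the closed disk of radius 196.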